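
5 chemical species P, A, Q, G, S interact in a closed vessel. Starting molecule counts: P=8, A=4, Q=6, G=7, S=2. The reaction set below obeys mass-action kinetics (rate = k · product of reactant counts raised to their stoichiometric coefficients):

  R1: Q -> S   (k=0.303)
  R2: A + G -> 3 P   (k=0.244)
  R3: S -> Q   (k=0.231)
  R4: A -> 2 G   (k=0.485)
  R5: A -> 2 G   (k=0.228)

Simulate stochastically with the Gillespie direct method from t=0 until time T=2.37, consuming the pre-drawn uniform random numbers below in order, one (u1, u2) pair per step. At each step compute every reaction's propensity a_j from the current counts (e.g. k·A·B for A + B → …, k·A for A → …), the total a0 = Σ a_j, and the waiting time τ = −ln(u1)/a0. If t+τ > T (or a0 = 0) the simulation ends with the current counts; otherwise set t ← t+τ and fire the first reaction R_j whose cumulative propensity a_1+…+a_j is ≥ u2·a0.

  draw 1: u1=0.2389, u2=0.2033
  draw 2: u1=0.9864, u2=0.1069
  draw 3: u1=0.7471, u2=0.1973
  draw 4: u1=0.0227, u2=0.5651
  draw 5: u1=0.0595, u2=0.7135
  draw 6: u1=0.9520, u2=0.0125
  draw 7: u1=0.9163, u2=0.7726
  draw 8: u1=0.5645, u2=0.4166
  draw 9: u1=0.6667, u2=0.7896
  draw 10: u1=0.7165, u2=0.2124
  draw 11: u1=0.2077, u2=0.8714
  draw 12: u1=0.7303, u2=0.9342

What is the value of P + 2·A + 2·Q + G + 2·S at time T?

Value at T = 39

Check how each reaction changes W = P + 2·A + 2·Q + G + 2·S (weight of products minus weight of reactants):
R1: Q -> S: (2·1) − (2·1) = 2 − 2 = 0
R2: A + G -> 3 P: (1·3) − (2·1 + 1·1) = 3 − 3 = 0
R3: S -> Q: (2·1) − (2·1) = 2 − 2 = 0
R4: A -> 2 G: (1·2) − (2·1) = 2 − 2 = 0
R5: A -> 2 G: (1·2) − (2·1) = 2 − 2 = 0
Every reaction leaves W unchanged, so W is conserved and no simulation is needed: W(T) = W(0) = 8 + 2·4 + 2·6 + 7 + 2·2 = 39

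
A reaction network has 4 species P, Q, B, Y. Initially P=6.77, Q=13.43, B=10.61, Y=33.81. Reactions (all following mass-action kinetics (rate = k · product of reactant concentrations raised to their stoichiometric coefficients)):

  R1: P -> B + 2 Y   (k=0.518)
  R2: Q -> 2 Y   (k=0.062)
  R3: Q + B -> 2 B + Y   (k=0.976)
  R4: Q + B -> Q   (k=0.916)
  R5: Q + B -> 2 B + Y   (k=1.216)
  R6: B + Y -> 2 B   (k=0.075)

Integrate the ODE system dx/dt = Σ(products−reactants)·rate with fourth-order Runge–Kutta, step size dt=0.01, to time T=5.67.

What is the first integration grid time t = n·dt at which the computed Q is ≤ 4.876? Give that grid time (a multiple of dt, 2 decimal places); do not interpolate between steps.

RK4 with dt=0.01: 567 steps to T=5.67. Trajectory (selected grid times):
t=0.00: P=6.77 Q=13.43 B=10.61 Y=33.81
t=0.03: P=6.67 Q=5.45 B=16.52 Y=40.84
t=0.04: P=6.63 Q=3.73 B=18.09 Y=42.10
t=0.63: P=4.88 Q=0.00 B=63.43 Y=7.90
t=1.26: P=3.52 Q=0.00 B=74.43 Y=0.99
t=1.89: P=2.54 Q=0.00 B=77.85 Y=0.51
t=2.52: P=1.84 Q=0.00 B=80.13 Y=0.35
t=3.15: P=1.32 Q=0.00 B=81.77 Y=0.25
t=3.78: P=0.96 Q=0.00 B=82.95 Y=0.17
t=4.41: P=0.69 Q=0.00 B=83.80 Y=0.12
t=5.04: P=0.50 Q=0.00 B=84.41 Y=0.09
t=5.67: P=0.36 Q=0.00 B=84.85 Y=0.06
Q(0.03)=5.454 > 4.876 but Q(0.04)=3.729 ≤ 4.876, so the first grid time is t=0.04.

Threshold first reached at t = 0.04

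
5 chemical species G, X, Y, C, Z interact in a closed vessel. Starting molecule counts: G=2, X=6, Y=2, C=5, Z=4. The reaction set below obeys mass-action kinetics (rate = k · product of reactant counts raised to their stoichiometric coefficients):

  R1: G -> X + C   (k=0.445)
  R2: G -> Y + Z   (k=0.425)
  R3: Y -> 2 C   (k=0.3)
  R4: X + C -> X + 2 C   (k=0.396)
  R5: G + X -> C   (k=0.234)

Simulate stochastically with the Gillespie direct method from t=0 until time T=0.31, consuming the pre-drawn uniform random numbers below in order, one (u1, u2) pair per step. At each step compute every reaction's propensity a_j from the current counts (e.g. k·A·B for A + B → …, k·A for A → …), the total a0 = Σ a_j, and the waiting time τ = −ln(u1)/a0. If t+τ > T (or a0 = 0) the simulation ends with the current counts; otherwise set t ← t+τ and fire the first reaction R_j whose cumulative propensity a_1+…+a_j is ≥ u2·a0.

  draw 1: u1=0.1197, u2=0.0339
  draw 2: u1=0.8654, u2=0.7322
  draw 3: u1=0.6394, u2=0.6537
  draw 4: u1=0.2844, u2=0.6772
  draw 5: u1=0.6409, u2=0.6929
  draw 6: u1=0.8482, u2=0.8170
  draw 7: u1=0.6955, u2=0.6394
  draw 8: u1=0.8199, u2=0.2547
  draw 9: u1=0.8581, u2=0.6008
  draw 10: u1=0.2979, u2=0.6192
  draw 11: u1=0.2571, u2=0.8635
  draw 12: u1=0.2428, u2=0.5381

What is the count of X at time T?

X at T = 7

t=0.000: G=2 X=6 Y=2 C=5 Z=4
Draw 1: a1=0.890, a2=0.850, a3=0.600, a4=11.880, a5=2.808, a0=17.028; τ=−ln(0.1197)/17.028=0.125 → t=0.125; u2·a0=0.0339·17.028=0.577 ≤ a1=0.890 → R1 fires; G=1 X=7 Y=2 C=6 Z=4
Draw 2: a1=0.445, a2=0.425, a3=0.600, a4=16.632, a5=1.638, a0=19.740; τ=−ln(0.8654)/19.740=0.007 → t=0.132; u2·a0=0.7322·19.740=14.454; a1+…+a3=1.470 < 14.454 ≤ a1+…+a4=18.102 → R4 fires; G=1 X=7 Y=2 C=7 Z=4
Draw 3: a1=0.445, a2=0.425, a3=0.600, a4=19.404, a5=1.638, a0=22.512; τ=−ln(0.6394)/22.512=0.020 → t=0.152; u2·a0=0.6537·22.512=14.716; a1+…+a3=1.470 < 14.716 ≤ a1+…+a4=20.874 → R4 fires; G=1 X=7 Y=2 C=8 Z=4
Draw 4: a1=0.445, a2=0.425, a3=0.600, a4=22.176, a5=1.638, a0=25.284; τ=−ln(0.2844)/25.284=0.050 → t=0.202; u2·a0=0.6772·25.284=17.122; a1+…+a3=1.470 < 17.122 ≤ a1+…+a4=23.646 → R4 fires; G=1 X=7 Y=2 C=9 Z=4
Draw 5: a1=0.445, a2=0.425, a3=0.600, a4=24.948, a5=1.638, a0=28.056; τ=−ln(0.6409)/28.056=0.016 → t=0.217; u2·a0=0.6929·28.056=19.440; a1+…+a3=1.470 < 19.440 ≤ a1+…+a4=26.418 → R4 fires; G=1 X=7 Y=2 C=10 Z=4
Draw 6: a1=0.445, a2=0.425, a3=0.600, a4=27.720, a5=1.638, a0=30.828; τ=−ln(0.8482)/30.828=0.005 → t=0.223; u2·a0=0.8170·30.828=25.186; a1+…+a3=1.470 < 25.186 ≤ a1+…+a4=29.190 → R4 fires; G=1 X=7 Y=2 C=11 Z=4
Draw 7: a1=0.445, a2=0.425, a3=0.600, a4=30.492, a5=1.638, a0=33.600; τ=−ln(0.6955)/33.600=0.011 → t=0.234; u2·a0=0.6394·33.600=21.484; a1+…+a3=1.470 < 21.484 ≤ a1+…+a4=31.962 → R4 fires; G=1 X=7 Y=2 C=12 Z=4
Draw 8: a1=0.445, a2=0.425, a3=0.600, a4=33.264, a5=1.638, a0=36.372; τ=−ln(0.8199)/36.372=0.005 → t=0.239; u2·a0=0.2547·36.372=9.264; a1+…+a3=1.470 < 9.264 ≤ a1+…+a4=34.734 → R4 fires; G=1 X=7 Y=2 C=13 Z=4
Draw 9: a1=0.445, a2=0.425, a3=0.600, a4=36.036, a5=1.638, a0=39.144; τ=−ln(0.8581)/39.144=0.004 → t=0.243; u2·a0=0.6008·39.144=23.518; a1+…+a3=1.470 < 23.518 ≤ a1+…+a4=37.506 → R4 fires; G=1 X=7 Y=2 C=14 Z=4
Draw 10: a1=0.445, a2=0.425, a3=0.600, a4=38.808, a5=1.638, a0=41.916; τ=−ln(0.2979)/41.916=0.029 → t=0.272; u2·a0=0.6192·41.916=25.954; a1+…+a3=1.470 < 25.954 ≤ a1+…+a4=40.278 → R4 fires; G=1 X=7 Y=2 C=15 Z=4
Draw 11: a1=0.445, a2=0.425, a3=0.600, a4=41.580, a5=1.638, a0=44.688; τ=−ln(0.2571)/44.688=0.030 → t=0.302; u2·a0=0.8635·44.688=38.588; a1+…+a3=1.470 < 38.588 ≤ a1+…+a4=43.050 → R4 fires; G=1 X=7 Y=2 C=16 Z=4
Draw 12: a1=0.445, a2=0.425, a3=0.600, a4=44.352, a5=1.638, a0=47.460; τ=−ln(0.2428)/47.460=0.030 → t=0.332 > T=0.31: stop.
Read off X at T=0.31: 7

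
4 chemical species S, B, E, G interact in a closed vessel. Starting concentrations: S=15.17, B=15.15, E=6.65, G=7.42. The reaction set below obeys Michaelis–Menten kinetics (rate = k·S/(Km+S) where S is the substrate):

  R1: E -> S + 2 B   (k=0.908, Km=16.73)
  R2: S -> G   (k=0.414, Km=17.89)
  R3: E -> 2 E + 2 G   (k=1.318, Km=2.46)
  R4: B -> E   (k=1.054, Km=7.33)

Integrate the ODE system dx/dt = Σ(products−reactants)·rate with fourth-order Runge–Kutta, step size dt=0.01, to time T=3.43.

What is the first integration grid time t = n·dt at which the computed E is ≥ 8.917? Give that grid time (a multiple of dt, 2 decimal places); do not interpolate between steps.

Threshold first reached at t = 1.60

RK4 with dt=0.01: 343 steps to T=3.43. Trajectory (selected grid times):
t=0.00: S=15.17 B=15.15 E=6.65 G=7.42
t=0.38: S=15.20 B=15.08 E=7.19 G=8.23
t=0.76: S=15.23 B=15.03 E=7.73 G=9.06
t=1.14: S=15.27 B=14.98 E=8.27 G=9.89
t=1.52: S=15.32 B=14.94 E=8.81 G=10.75
t=1.59: S=15.32 B=14.94 E=8.91 G=10.90
t=1.60: S=15.33 B=14.94 E=8.92 G=10.93
t=1.91: S=15.37 B=14.92 E=9.36 G=11.63
t=2.29: S=15.42 B=14.90 E=9.91 G=12.50
t=2.67: S=15.48 B=14.89 E=10.45 G=13.38
t=3.05: S=15.54 B=14.89 E=10.99 G=14.27
t=3.43: S=15.60 B=14.90 E=11.53 G=15.16
E(1.59)=8.909 < 8.917 but E(1.60)=8.923 ≥ 8.917, so the first grid time is t=1.60.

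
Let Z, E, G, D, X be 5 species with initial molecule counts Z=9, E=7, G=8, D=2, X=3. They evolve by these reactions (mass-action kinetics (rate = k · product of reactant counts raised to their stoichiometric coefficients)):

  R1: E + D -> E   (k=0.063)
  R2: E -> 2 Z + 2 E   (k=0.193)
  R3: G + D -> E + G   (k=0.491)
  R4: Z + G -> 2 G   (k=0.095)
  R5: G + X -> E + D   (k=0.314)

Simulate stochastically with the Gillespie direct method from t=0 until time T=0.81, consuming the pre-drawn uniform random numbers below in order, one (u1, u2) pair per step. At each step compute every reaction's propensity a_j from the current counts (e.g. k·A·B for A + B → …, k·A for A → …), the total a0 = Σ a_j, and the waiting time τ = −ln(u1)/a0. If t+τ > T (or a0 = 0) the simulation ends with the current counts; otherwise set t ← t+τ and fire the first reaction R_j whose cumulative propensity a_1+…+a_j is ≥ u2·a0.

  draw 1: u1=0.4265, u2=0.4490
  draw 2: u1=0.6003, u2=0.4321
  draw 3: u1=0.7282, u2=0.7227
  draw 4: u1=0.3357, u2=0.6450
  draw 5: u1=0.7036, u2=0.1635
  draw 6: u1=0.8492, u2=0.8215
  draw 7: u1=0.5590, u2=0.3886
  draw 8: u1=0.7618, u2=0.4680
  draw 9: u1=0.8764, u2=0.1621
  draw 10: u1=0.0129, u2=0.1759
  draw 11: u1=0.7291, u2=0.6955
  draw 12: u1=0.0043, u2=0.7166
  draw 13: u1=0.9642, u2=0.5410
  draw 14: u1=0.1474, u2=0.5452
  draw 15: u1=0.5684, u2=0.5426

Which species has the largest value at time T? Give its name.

t=0.000: Z=9 E=7 G=8 D=2 X=3
Draw 1: a1=0.882, a2=1.351, a3=7.856, a4=6.840, a5=7.536, a0=24.465; τ=−ln(0.4265)/24.465=0.035 → t=0.035; u2·a0=0.4490·24.465=10.985; a1+…+a3=10.089 < 10.985 ≤ a1+…+a4=16.929 → R4 fires; Z=8 E=7 G=9 D=2 X=3
Draw 2: a1=0.882, a2=1.351, a3=8.838, a4=6.840, a5=8.478, a0=26.389; τ=−ln(0.6003)/26.389=0.019 → t=0.054; u2·a0=0.4321·26.389=11.403; a1+…+a3=11.071 < 11.403 ≤ a1+…+a4=17.911 → R4 fires; Z=7 E=7 G=10 D=2 X=3
Draw 3: a1=0.882, a2=1.351, a3=9.820, a4=6.650, a5=9.420, a0=28.123; τ=−ln(0.7282)/28.123=0.011 → t=0.065; u2·a0=0.7227·28.123=20.324; a1+…+a4=18.703 < 20.324 ≤ a1+…+a5=28.123 → R5 fires; Z=7 E=8 G=9 D=3 X=2
Draw 4: a1=1.512, a2=1.544, a3=13.257, a4=5.985, a5=5.652, a0=27.950; τ=−ln(0.3357)/27.950=0.039 → t=0.105; u2·a0=0.6450·27.950=18.028; a1+…+a3=16.313 < 18.028 ≤ a1+…+a4=22.298 → R4 fires; Z=6 E=8 G=10 D=3 X=2
Draw 5: a1=1.512, a2=1.544, a3=14.730, a4=5.700, a5=6.280, a0=29.766; τ=−ln(0.7036)/29.766=0.012 → t=0.116; u2·a0=0.1635·29.766=4.867; a1+a2=3.056 < 4.867 ≤ a1+…+a3=17.786 → R3 fires; Z=6 E=9 G=10 D=2 X=2
Draw 6: a1=1.134, a2=1.737, a3=9.820, a4=5.700, a5=6.280, a0=24.671; τ=−ln(0.8492)/24.671=0.007 → t=0.123; u2·a0=0.8215·24.671=20.267; a1+…+a4=18.391 < 20.267 ≤ a1+…+a5=24.671 → R5 fires; Z=6 E=10 G=9 D=3 X=1
Draw 7: a1=1.890, a2=1.930, a3=13.257, a4=5.130, a5=2.826, a0=25.033; τ=−ln(0.5590)/25.033=0.023 → t=0.146; u2·a0=0.3886·25.033=9.728; a1+a2=3.820 < 9.728 ≤ a1+…+a3=17.077 → R3 fires; Z=6 E=11 G=9 D=2 X=1
Draw 8: a1=1.386, a2=2.123, a3=8.838, a4=5.130, a5=2.826, a0=20.303; τ=−ln(0.7618)/20.303=0.013 → t=0.160; u2·a0=0.4680·20.303=9.502; a1+a2=3.509 < 9.502 ≤ a1+…+a3=12.347 → R3 fires; Z=6 E=12 G=9 D=1 X=1
Draw 9: a1=0.756, a2=2.316, a3=4.419, a4=5.130, a5=2.826, a0=15.447; τ=−ln(0.8764)/15.447=0.009 → t=0.168; u2·a0=0.1621·15.447=2.504; a1=0.756 < 2.504 ≤ a1+a2=3.072 → R2 fires; Z=8 E=13 G=9 D=1 X=1
Draw 10: a1=0.819, a2=2.509, a3=4.419, a4=6.840, a5=2.826, a0=17.413; τ=−ln(0.0129)/17.413=0.250 → t=0.418; u2·a0=0.1759·17.413=3.063; a1=0.819 < 3.063 ≤ a1+a2=3.328 → R2 fires; Z=10 E=14 G=9 D=1 X=1
Draw 11: a1=0.882, a2=2.702, a3=4.419, a4=8.550, a5=2.826, a0=19.379; τ=−ln(0.7291)/19.379=0.016 → t=0.434; u2·a0=0.6955·19.379=13.478; a1+…+a3=8.003 < 13.478 ≤ a1+…+a4=16.553 → R4 fires; Z=9 E=14 G=10 D=1 X=1
Draw 12: a1=0.882, a2=2.702, a3=4.910, a4=8.550, a5=3.140, a0=20.184; τ=−ln(0.0043)/20.184=0.270 → t=0.704; u2·a0=0.7166·20.184=14.464; a1+…+a3=8.494 < 14.464 ≤ a1+…+a4=17.044 → R4 fires; Z=8 E=14 G=11 D=1 X=1
Draw 13: a1=0.882, a2=2.702, a3=5.401, a4=8.360, a5=3.454, a0=20.799; τ=−ln(0.9642)/20.799=0.002 → t=0.706; u2·a0=0.5410·20.799=11.252; a1+…+a3=8.985 < 11.252 ≤ a1+…+a4=17.345 → R4 fires; Z=7 E=14 G=12 D=1 X=1
Draw 14: a1=0.882, a2=2.702, a3=5.892, a4=7.980, a5=3.768, a0=21.224; τ=−ln(0.1474)/21.224=0.090 → t=0.796; u2·a0=0.5452·21.224=11.571; a1+…+a3=9.476 < 11.571 ≤ a1+…+a4=17.456 → R4 fires; Z=6 E=14 G=13 D=1 X=1
Draw 15: a1=0.882, a2=2.702, a3=6.383, a4=7.410, a5=4.082, a0=21.459; τ=−ln(0.5684)/21.459=0.026 → t=0.823 > T=0.81: stop.
At T=0.81: Z=6 E=14 G=13 D=1 X=1; the largest is E.

Dominant species at T: E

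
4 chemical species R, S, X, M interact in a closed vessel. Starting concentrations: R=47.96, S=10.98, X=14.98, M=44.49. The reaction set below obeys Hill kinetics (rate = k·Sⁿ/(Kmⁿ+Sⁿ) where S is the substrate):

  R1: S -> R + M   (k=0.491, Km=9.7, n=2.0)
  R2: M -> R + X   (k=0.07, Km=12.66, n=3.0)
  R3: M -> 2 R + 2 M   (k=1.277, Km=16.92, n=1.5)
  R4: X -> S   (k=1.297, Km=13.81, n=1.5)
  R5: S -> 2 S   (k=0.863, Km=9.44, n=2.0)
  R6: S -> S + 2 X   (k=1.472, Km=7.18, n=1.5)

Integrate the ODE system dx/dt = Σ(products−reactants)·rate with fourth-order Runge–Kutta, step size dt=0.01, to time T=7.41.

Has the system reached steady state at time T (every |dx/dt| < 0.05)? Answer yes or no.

Steady state at T: no

RK4 with dt=0.01: 741 steps to T=7.41. Trajectory (selected grid times):
t=0.00: R=47.96 S=10.98 X=14.98 M=44.49
t=0.82: R=49.95 S=11.74 X=16.06 M=45.52
t=1.65: R=51.99 S=12.55 X=17.19 M=46.58
t=2.47: R=54.03 S=13.39 X=18.32 M=47.64
t=3.29: R=56.09 S=14.26 X=19.48 M=48.72
t=4.12: R=58.19 S=15.17 X=20.68 M=49.83
t=4.94: R=60.29 S=16.09 X=21.87 M=50.94
t=5.76: R=62.41 S=17.04 X=23.09 M=52.06
t=6.59: R=64.57 S=18.03 X=24.34 M=53.22
t=7.41: R=66.73 S=19.03 X=25.59 M=54.36
Rates at T: R1=0.3897, R2=0.0691, R3=1.0881, R4=0.9287, R5=0.6926, R6=1.1951
dx/dt at T (Σ net stoichiometry × rate): R=+2.6350, S=+1.2316, X=+1.5305, M=+1.4087
Largest |dx/dt| is |+2.6350| (R) ≥ 0.05 → not steady.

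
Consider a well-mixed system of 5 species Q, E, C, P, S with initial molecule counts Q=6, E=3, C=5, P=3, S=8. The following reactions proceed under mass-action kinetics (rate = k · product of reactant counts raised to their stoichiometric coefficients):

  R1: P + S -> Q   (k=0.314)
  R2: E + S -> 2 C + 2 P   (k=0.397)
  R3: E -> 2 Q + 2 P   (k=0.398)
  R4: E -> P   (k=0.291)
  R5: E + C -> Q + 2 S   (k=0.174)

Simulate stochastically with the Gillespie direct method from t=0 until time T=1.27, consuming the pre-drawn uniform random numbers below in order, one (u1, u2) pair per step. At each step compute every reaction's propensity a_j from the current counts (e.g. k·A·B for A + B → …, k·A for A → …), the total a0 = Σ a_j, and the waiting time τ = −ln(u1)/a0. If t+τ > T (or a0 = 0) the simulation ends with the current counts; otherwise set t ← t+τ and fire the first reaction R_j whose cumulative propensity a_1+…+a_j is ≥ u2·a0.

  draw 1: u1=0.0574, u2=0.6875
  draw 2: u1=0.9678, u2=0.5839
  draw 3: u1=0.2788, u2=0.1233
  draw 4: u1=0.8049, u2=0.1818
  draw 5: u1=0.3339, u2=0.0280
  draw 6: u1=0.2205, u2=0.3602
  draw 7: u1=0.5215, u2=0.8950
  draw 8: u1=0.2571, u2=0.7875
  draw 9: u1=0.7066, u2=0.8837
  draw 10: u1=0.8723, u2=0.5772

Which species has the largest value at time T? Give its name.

Dominant species at T: Q

t=0.000: Q=6 E=3 C=5 P=3 S=8
Draw 1: a1=7.536, a2=9.528, a3=1.194, a4=0.873, a5=2.610, a0=21.741; τ=−ln(0.0574)/21.741=0.131 → t=0.131; u2·a0=0.6875·21.741=14.947; a1=7.536 < 14.947 ≤ a1+a2=17.064 → R2 fires; Q=6 E=2 C=7 P=5 S=7
Draw 2: a1=10.990, a2=5.558, a3=0.796, a4=0.582, a5=2.436, a0=20.362; τ=−ln(0.9678)/20.362=0.002 → t=0.133; u2·a0=0.5839·20.362=11.889; a1=10.990 < 11.889 ≤ a1+a2=16.548 → R2 fires; Q=6 E=1 C=9 P=7 S=6
Draw 3: a1=13.188, a2=2.382, a3=0.398, a4=0.291, a5=1.566, a0=17.825; τ=−ln(0.2788)/17.825=0.072 → t=0.205; u2·a0=0.1233·17.825=2.198 ≤ a1=13.188 → R1 fires; Q=7 E=1 C=9 P=6 S=5
Draw 4: a1=9.420, a2=1.985, a3=0.398, a4=0.291, a5=1.566, a0=13.660; τ=−ln(0.8049)/13.660=0.016 → t=0.221; u2·a0=0.1818·13.660=2.483 ≤ a1=9.420 → R1 fires; Q=8 E=1 C=9 P=5 S=4
Draw 5: a1=6.280, a2=1.588, a3=0.398, a4=0.291, a5=1.566, a0=10.123; τ=−ln(0.3339)/10.123=0.108 → t=0.329; u2·a0=0.0280·10.123=0.283 ≤ a1=6.280 → R1 fires; Q=9 E=1 C=9 P=4 S=3
Draw 6: a1=3.768, a2=1.191, a3=0.398, a4=0.291, a5=1.566, a0=7.214; τ=−ln(0.2205)/7.214=0.210 → t=0.539; u2·a0=0.3602·7.214=2.598 ≤ a1=3.768 → R1 fires; Q=10 E=1 C=9 P=3 S=2
Draw 7: a1=1.884, a2=0.794, a3=0.398, a4=0.291, a5=1.566, a0=4.933; τ=−ln(0.5215)/4.933=0.132 → t=0.671; u2·a0=0.8950·4.933=4.415; a1+…+a4=3.367 < 4.415 ≤ a1+…+a5=4.933 → R5 fires; Q=11 E=0 C=8 P=3 S=4
Draw 8: a1=3.768, a2=0.000, a3=0.000, a4=0.000, a5=0.000, a0=3.768; τ=−ln(0.2571)/3.768=0.360 → t=1.031; u2·a0=0.7875·3.768=2.967 ≤ a1=3.768 → R1 fires; Q=12 E=0 C=8 P=2 S=3
Draw 9: a1=1.884, a2=0.000, a3=0.000, a4=0.000, a5=0.000, a0=1.884; τ=−ln(0.7066)/1.884=0.184 → t=1.215; u2·a0=0.8837·1.884=1.665 ≤ a1=1.884 → R1 fires; Q=13 E=0 C=8 P=1 S=2
Draw 10: a1=0.628, a2=0.000, a3=0.000, a4=0.000, a5=0.000, a0=0.628; τ=−ln(0.8723)/0.628=0.218 → t=1.433 > T=1.27: stop.
At T=1.27: Q=13 E=0 C=8 P=1 S=2; the largest is Q.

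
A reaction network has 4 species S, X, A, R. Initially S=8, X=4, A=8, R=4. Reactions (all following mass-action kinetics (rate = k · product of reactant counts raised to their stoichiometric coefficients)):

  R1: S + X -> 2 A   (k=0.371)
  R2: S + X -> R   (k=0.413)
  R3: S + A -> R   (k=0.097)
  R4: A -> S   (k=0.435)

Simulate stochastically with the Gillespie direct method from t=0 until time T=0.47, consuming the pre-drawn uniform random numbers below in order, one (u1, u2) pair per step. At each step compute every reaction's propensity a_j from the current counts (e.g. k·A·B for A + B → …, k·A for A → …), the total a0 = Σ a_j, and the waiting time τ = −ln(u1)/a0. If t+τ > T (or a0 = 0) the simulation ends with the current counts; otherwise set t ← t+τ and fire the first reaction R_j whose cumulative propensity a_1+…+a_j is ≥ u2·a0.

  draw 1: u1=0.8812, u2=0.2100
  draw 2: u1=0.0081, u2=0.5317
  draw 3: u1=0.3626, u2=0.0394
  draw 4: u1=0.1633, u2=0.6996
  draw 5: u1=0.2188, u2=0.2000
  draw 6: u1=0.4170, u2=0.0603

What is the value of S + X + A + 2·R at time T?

Check how each reaction changes W = S + X + A + 2·R (weight of products minus weight of reactants):
R1: S + X -> 2 A: (1·2) − (1·1 + 1·1) = 2 − 2 = 0
R2: S + X -> R: (2·1) − (1·1 + 1·1) = 2 − 2 = 0
R3: S + A -> R: (2·1) − (1·1 + 1·1) = 2 − 2 = 0
R4: A -> S: (1·1) − (1·1) = 1 − 1 = 0
Every reaction leaves W unchanged, so W is conserved and no simulation is needed: W(T) = W(0) = 8 + 4 + 8 + 2·4 = 28

Value at T = 28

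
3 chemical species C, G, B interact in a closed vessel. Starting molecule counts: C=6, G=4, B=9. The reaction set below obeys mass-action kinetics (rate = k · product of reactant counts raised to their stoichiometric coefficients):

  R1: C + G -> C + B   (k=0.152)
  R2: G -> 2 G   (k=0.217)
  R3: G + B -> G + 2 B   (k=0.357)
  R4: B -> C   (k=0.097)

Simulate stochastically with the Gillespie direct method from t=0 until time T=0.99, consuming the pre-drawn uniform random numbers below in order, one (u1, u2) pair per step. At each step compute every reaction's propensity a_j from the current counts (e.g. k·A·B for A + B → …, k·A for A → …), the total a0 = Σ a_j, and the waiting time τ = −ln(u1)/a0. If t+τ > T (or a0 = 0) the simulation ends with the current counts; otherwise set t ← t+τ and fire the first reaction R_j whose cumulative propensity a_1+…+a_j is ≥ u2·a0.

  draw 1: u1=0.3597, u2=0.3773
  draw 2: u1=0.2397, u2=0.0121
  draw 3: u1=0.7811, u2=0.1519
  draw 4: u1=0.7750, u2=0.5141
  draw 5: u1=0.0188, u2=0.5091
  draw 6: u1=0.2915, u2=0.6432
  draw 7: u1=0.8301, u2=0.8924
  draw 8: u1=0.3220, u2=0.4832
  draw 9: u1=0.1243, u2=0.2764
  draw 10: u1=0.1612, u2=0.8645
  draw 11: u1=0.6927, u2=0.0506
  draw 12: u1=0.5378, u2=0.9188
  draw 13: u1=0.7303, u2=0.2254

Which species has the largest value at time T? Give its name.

t=0.000: C=6 G=4 B=9
Draw 1: a1=3.648, a2=0.868, a3=12.852, a4=0.873, a0=18.241; τ=−ln(0.3597)/18.241=0.056 → t=0.056; u2·a0=0.3773·18.241=6.882; a1+a2=4.516 < 6.882 ≤ a1+…+a3=17.368 → R3 fires; C=6 G=4 B=10
Draw 2: a1=3.648, a2=0.868, a3=14.280, a4=0.970, a0=19.766; τ=−ln(0.2397)/19.766=0.072 → t=0.128; u2·a0=0.0121·19.766=0.239 ≤ a1=3.648 → R1 fires; C=6 G=3 B=11
Draw 3: a1=2.736, a2=0.651, a3=11.781, a4=1.067, a0=16.235; τ=−ln(0.7811)/16.235=0.015 → t=0.144; u2·a0=0.1519·16.235=2.466 ≤ a1=2.736 → R1 fires; C=6 G=2 B=12
Draw 4: a1=1.824, a2=0.434, a3=8.568, a4=1.164, a0=11.990; τ=−ln(0.7750)/11.990=0.021 → t=0.165; u2·a0=0.5141·11.990=6.164; a1+a2=2.258 < 6.164 ≤ a1+…+a3=10.826 → R3 fires; C=6 G=2 B=13
Draw 5: a1=1.824, a2=0.434, a3=9.282, a4=1.261, a0=12.801; τ=−ln(0.0188)/12.801=0.310 → t=0.475; u2·a0=0.5091·12.801=6.517; a1+a2=2.258 < 6.517 ≤ a1+…+a3=11.540 → R3 fires; C=6 G=2 B=14
Draw 6: a1=1.824, a2=0.434, a3=9.996, a4=1.358, a0=13.612; τ=−ln(0.2915)/13.612=0.091 → t=0.566; u2·a0=0.6432·13.612=8.755; a1+a2=2.258 < 8.755 ≤ a1+…+a3=12.254 → R3 fires; C=6 G=2 B=15
Draw 7: a1=1.824, a2=0.434, a3=10.710, a4=1.455, a0=14.423; τ=−ln(0.8301)/14.423=0.013 → t=0.579; u2·a0=0.8924·14.423=12.871; a1+a2=2.258 < 12.871 ≤ a1+…+a3=12.968 → R3 fires; C=6 G=2 B=16
Draw 8: a1=1.824, a2=0.434, a3=11.424, a4=1.552, a0=15.234; τ=−ln(0.3220)/15.234=0.074 → t=0.653; u2·a0=0.4832·15.234=7.361; a1+a2=2.258 < 7.361 ≤ a1+…+a3=13.682 → R3 fires; C=6 G=2 B=17
Draw 9: a1=1.824, a2=0.434, a3=12.138, a4=1.649, a0=16.045; τ=−ln(0.1243)/16.045=0.130 → t=0.783; u2·a0=0.2764·16.045=4.435; a1+a2=2.258 < 4.435 ≤ a1+…+a3=14.396 → R3 fires; C=6 G=2 B=18
Draw 10: a1=1.824, a2=0.434, a3=12.852, a4=1.746, a0=16.856; τ=−ln(0.1612)/16.856=0.108 → t=0.891; u2·a0=0.8645·16.856=14.572; a1+a2=2.258 < 14.572 ≤ a1+…+a3=15.110 → R3 fires; C=6 G=2 B=19
Draw 11: a1=1.824, a2=0.434, a3=13.566, a4=1.843, a0=17.667; τ=−ln(0.6927)/17.667=0.021 → t=0.912; u2·a0=0.0506·17.667=0.894 ≤ a1=1.824 → R1 fires; C=6 G=1 B=20
Draw 12: a1=0.912, a2=0.217, a3=7.140, a4=1.940, a0=10.209; τ=−ln(0.5378)/10.209=0.061 → t=0.973; u2·a0=0.9188·10.209=9.380; a1+…+a3=8.269 < 9.380 ≤ a1+…+a4=10.209 → R4 fires; C=7 G=1 B=19
Draw 13: a1=1.064, a2=0.217, a3=6.783, a4=1.843, a0=9.907; τ=−ln(0.7303)/9.907=0.032 → t=1.005 > T=0.99: stop.
At T=0.99: C=7 G=1 B=19; the largest is B.

Dominant species at T: B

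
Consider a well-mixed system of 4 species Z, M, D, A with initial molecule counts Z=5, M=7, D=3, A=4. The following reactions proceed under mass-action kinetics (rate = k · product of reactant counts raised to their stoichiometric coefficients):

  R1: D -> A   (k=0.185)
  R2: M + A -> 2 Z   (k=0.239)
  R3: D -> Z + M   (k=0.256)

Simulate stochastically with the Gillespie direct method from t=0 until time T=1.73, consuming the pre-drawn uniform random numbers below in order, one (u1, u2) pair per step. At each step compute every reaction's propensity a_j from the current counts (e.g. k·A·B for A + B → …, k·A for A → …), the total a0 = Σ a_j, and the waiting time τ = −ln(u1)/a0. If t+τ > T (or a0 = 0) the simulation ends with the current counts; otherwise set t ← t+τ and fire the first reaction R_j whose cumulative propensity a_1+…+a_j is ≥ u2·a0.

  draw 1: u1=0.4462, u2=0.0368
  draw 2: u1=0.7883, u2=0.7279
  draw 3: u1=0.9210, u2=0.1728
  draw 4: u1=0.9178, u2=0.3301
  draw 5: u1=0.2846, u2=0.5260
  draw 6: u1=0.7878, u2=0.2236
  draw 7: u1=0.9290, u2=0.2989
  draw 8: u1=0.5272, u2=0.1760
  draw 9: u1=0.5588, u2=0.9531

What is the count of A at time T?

A at T = 2

t=0.000: Z=5 M=7 D=3 A=4
Draw 1: a1=0.555, a2=6.692, a3=0.768, a0=8.015; τ=−ln(0.4462)/8.015=0.101 → t=0.101; u2·a0=0.0368·8.015=0.295 ≤ a1=0.555 → R1 fires; Z=5 M=7 D=2 A=5
Draw 2: a1=0.370, a2=8.365, a3=0.512, a0=9.247; τ=−ln(0.7883)/9.247=0.026 → t=0.126; u2·a0=0.7279·9.247=6.731; a1=0.370 < 6.731 ≤ a1+a2=8.735 → R2 fires; Z=7 M=6 D=2 A=4
Draw 3: a1=0.370, a2=5.736, a3=0.512, a0=6.618; τ=−ln(0.9210)/6.618=0.012 → t=0.139; u2·a0=0.1728·6.618=1.144; a1=0.370 < 1.144 ≤ a1+a2=6.106 → R2 fires; Z=9 M=5 D=2 A=3
Draw 4: a1=0.370, a2=3.585, a3=0.512, a0=4.467; τ=−ln(0.9178)/4.467=0.019 → t=0.158; u2·a0=0.3301·4.467=1.475; a1=0.370 < 1.475 ≤ a1+a2=3.955 → R2 fires; Z=11 M=4 D=2 A=2
Draw 5: a1=0.370, a2=1.912, a3=0.512, a0=2.794; τ=−ln(0.2846)/2.794=0.450 → t=0.608; u2·a0=0.5260·2.794=1.470; a1=0.370 < 1.470 ≤ a1+a2=2.282 → R2 fires; Z=13 M=3 D=2 A=1
Draw 6: a1=0.370, a2=0.717, a3=0.512, a0=1.599; τ=−ln(0.7878)/1.599=0.149 → t=0.757; u2·a0=0.2236·1.599=0.358 ≤ a1=0.370 → R1 fires; Z=13 M=3 D=1 A=2
Draw 7: a1=0.185, a2=1.434, a3=0.256, a0=1.875; τ=−ln(0.9290)/1.875=0.039 → t=0.796; u2·a0=0.2989·1.875=0.560; a1=0.185 < 0.560 ≤ a1+a2=1.619 → R2 fires; Z=15 M=2 D=1 A=1
Draw 8: a1=0.185, a2=0.478, a3=0.256, a0=0.919; τ=−ln(0.5272)/0.919=0.697 → t=1.493; u2·a0=0.1760·0.919=0.162 ≤ a1=0.185 → R1 fires; Z=15 M=2 D=0 A=2
Draw 9: a1=0.000, a2=0.956, a3=0.000, a0=0.956; τ=−ln(0.5588)/0.956=0.609 → t=2.102 > T=1.73: stop.
Read off A at T=1.73: 2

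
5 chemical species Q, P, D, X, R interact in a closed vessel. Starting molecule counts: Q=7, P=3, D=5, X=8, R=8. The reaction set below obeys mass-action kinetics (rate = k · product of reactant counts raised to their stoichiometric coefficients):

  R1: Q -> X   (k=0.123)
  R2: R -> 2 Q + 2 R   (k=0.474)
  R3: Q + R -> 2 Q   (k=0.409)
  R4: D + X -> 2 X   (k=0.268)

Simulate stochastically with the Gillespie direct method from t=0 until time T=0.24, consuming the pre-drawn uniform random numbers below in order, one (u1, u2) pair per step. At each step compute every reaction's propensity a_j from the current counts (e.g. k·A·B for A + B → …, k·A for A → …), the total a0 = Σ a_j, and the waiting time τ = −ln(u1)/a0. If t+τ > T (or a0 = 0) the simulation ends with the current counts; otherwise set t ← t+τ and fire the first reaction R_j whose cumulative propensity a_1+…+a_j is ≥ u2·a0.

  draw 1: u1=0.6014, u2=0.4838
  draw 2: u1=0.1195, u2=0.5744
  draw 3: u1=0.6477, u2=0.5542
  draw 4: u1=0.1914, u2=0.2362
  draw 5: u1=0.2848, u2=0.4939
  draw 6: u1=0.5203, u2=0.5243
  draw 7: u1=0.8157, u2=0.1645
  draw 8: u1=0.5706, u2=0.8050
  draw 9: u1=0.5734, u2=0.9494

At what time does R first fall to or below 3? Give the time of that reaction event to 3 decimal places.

Threshold first reached at t = 0.168

t=0.000: Q=7 P=3 D=5 X=8 R=8
Draw 1: a1=0.861, a2=3.792, a3=22.904, a4=10.720, a0=38.277; τ=−ln(0.6014)/38.277=0.013 → t=0.013; u2·a0=0.4838·38.277=18.518; a1+a2=4.653 < 18.518 ≤ a1+…+a3=27.557 → R3 fires; Q=8 P=3 D=5 X=8 R=7
Draw 2: a1=0.984, a2=3.318, a3=22.904, a4=10.720, a0=37.926; τ=−ln(0.1195)/37.926=0.056 → t=0.069; u2·a0=0.5744·37.926=21.785; a1+a2=4.302 < 21.785 ≤ a1+…+a3=27.206 → R3 fires; Q=9 P=3 D=5 X=8 R=6
Draw 3: a1=1.107, a2=2.844, a3=22.086, a4=10.720, a0=36.757; τ=−ln(0.6477)/36.757=0.012 → t=0.081; u2·a0=0.5542·36.757=20.371; a1+a2=3.951 < 20.371 ≤ a1+…+a3=26.037 → R3 fires; Q=10 P=3 D=5 X=8 R=5
Draw 4: a1=1.230, a2=2.370, a3=20.450, a4=10.720, a0=34.770; τ=−ln(0.1914)/34.770=0.048 → t=0.129; u2·a0=0.2362·34.770=8.213; a1+a2=3.600 < 8.213 ≤ a1+…+a3=24.050 → R3 fires; Q=11 P=3 D=5 X=8 R=4
Draw 5: a1=1.353, a2=1.896, a3=17.996, a4=10.720, a0=31.965; τ=−ln(0.2848)/31.965=0.039 → t=0.168; u2·a0=0.4939·31.965=15.788; a1+a2=3.249 < 15.788 ≤ a1+…+a3=21.245 → R3 fires; Q=12 P=3 D=5 X=8 R=3
Draw 6: a1=1.476, a2=1.422, a3=14.724, a4=10.720, a0=28.342; τ=−ln(0.5203)/28.342=0.023 → t=0.191; u2·a0=0.5243·28.342=14.860; a1+a2=2.898 < 14.860 ≤ a1+…+a3=17.622 → R3 fires; Q=13 P=3 D=5 X=8 R=2
Draw 7: a1=1.599, a2=0.948, a3=10.634, a4=10.720, a0=23.901; τ=−ln(0.8157)/23.901=0.009 → t=0.200; u2·a0=0.1645·23.901=3.932; a1+a2=2.547 < 3.932 ≤ a1+…+a3=13.181 → R3 fires; Q=14 P=3 D=5 X=8 R=1
Draw 8: a1=1.722, a2=0.474, a3=5.726, a4=10.720, a0=18.642; τ=−ln(0.5706)/18.642=0.030 → t=0.230; u2·a0=0.8050·18.642=15.007; a1+…+a3=7.922 < 15.007 ≤ a1+…+a4=18.642 → R4 fires; Q=14 P=3 D=4 X=9 R=1
Draw 9: a1=1.722, a2=0.474, a3=5.726, a4=9.648, a0=17.570; τ=−ln(0.5734)/17.570=0.032 → t=0.261 > T=0.24: stop.
R first becomes ≤ 3 when it reaches 3 at the event at t=0.168.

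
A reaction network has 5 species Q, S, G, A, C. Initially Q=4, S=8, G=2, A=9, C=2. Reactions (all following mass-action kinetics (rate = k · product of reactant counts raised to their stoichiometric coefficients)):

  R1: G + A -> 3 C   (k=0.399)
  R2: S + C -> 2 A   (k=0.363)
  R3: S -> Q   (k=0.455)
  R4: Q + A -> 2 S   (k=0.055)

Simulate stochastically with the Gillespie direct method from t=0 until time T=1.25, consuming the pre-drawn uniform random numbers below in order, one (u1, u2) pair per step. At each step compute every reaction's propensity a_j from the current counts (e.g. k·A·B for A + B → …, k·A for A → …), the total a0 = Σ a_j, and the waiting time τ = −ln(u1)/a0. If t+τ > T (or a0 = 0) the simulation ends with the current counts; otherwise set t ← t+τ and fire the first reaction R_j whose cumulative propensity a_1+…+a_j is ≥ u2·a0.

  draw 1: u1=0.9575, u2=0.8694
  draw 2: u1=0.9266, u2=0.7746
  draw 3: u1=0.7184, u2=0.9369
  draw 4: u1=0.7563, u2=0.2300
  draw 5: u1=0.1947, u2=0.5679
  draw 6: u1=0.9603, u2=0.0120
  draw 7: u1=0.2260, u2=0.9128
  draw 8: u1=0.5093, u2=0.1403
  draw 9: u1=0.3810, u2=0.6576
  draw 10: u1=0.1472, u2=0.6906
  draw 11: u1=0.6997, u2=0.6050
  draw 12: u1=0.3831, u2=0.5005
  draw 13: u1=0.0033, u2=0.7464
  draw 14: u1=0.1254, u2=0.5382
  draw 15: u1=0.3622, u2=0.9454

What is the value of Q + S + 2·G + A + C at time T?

Check how each reaction changes W = Q + S + 2·G + A + C (weight of products minus weight of reactants):
R1: G + A -> 3 C: (1·3) − (2·1 + 1·1) = 3 − 3 = 0
R2: S + C -> 2 A: (1·2) − (1·1 + 1·1) = 2 − 2 = 0
R3: S -> Q: (1·1) − (1·1) = 1 − 1 = 0
R4: Q + A -> 2 S: (1·2) − (1·1 + 1·1) = 2 − 2 = 0
Every reaction leaves W unchanged, so W is conserved and no simulation is needed: W(T) = W(0) = 4 + 8 + 2·2 + 9 + 2 = 27

Value at T = 27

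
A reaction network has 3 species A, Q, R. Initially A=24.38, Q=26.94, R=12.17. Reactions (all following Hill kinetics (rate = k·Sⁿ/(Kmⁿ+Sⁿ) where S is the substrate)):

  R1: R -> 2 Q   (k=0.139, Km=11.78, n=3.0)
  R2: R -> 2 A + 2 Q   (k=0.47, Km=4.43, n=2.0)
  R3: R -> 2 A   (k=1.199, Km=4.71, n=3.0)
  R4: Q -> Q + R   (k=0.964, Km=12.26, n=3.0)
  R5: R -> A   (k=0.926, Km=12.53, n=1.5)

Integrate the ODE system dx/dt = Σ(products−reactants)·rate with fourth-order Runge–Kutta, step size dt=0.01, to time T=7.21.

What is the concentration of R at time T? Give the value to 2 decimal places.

R at T = 6.08

RK4 with dt=0.01: 721 steps to T=7.21. Trajectory (selected grid times):
t=0.00: A=24.38 Q=26.94 R=12.17
t=0.80: A=27.19 Q=27.71 R=11.24
t=1.60: A=29.93 Q=28.45 R=10.37
t=2.40: A=32.60 Q=29.16 R=9.55
t=3.20: A=35.19 Q=29.84 R=8.80
t=4.01: A=37.71 Q=30.50 R=8.11
t=4.81: A=40.09 Q=31.12 R=7.50
t=5.61: A=42.36 Q=31.70 R=6.96
t=6.41: A=44.52 Q=32.26 R=6.49
t=7.21: A=46.57 Q=32.79 R=6.08
Read off R at T=7.21: 6.08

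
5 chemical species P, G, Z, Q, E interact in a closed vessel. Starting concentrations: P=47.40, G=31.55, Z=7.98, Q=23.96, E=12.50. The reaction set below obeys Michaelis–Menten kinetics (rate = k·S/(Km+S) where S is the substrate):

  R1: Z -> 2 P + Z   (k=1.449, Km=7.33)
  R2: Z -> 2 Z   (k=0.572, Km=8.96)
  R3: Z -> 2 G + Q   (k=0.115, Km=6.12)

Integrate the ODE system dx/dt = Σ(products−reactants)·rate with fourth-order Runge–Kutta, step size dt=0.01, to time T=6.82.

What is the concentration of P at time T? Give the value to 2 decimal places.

P at T = 58.12

RK4 with dt=0.01: 682 steps to T=6.82. Trajectory (selected grid times):
t=0.00: P=47.40 G=31.55 Z=7.98 Q=23.96 E=12.50
t=0.76: P=48.55 G=31.65 Z=8.14 Q=24.01 E=12.50
t=1.52: P=49.72 G=31.75 Z=8.29 Q=24.06 E=12.50
t=2.27: P=50.88 G=31.85 Z=8.45 Q=24.11 E=12.50
t=3.03: P=52.06 G=31.95 Z=8.61 Q=24.16 E=12.50
t=3.79: P=53.26 G=32.05 Z=8.78 Q=24.21 E=12.50
t=4.55: P=54.46 G=32.16 Z=8.94 Q=24.26 E=12.50
t=5.30: P=55.66 G=32.26 Z=9.10 Q=24.31 E=12.50
t=6.06: P=56.89 G=32.36 Z=9.27 Q=24.37 E=12.50
t=6.82: P=58.12 G=32.47 Z=9.44 Q=24.42 E=12.50
Read off P at T=6.82: 58.12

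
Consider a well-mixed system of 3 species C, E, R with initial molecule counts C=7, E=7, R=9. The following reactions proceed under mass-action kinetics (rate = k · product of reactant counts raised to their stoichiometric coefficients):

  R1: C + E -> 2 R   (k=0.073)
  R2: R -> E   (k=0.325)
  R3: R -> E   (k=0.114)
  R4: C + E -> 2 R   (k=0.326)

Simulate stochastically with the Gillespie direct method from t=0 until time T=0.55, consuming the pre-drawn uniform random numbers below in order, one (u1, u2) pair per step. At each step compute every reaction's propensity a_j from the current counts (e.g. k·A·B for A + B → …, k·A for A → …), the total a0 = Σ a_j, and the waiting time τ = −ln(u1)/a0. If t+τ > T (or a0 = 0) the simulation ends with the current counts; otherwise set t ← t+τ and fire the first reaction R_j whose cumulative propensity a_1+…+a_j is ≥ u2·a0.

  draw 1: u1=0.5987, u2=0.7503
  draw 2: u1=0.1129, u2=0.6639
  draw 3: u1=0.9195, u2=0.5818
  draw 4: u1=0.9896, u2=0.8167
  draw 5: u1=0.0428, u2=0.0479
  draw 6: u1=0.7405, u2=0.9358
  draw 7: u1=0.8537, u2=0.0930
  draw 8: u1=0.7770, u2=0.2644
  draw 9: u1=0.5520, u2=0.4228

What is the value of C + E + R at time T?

Check how each reaction changes W = C + E + R (weight of products minus weight of reactants):
R1: C + E -> 2 R: (1·2) − (1·1 + 1·1) = 2 − 2 = 0
R2: R -> E: (1·1) − (1·1) = 1 − 1 = 0
R3: R -> E: (1·1) − (1·1) = 1 − 1 = 0
R4: C + E -> 2 R: (1·2) − (1·1 + 1·1) = 2 − 2 = 0
Every reaction leaves W unchanged, so W is conserved and no simulation is needed: W(T) = W(0) = 7 + 7 + 9 = 23

Value at T = 23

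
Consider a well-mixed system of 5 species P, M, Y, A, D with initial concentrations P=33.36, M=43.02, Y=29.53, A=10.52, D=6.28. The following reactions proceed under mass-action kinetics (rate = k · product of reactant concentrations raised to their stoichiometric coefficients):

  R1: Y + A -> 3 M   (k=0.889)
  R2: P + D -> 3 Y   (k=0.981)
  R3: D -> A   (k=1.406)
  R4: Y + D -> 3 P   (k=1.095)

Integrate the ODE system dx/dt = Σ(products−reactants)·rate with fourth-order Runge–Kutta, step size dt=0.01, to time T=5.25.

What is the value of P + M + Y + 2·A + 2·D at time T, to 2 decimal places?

Check how each reaction changes W = P + M + Y + 2·A + 2·D (weight of products minus weight of reactants):
R1: Y + A -> 3 M: (1·3) − (1·1 + 2·1) = 3 − 3 = 0
R2: P + D -> 3 Y: (1·3) − (1·1 + 2·1) = 3 − 3 = 0
R3: D -> A: (2·1) − (2·1) = 2 − 2 = 0
R4: Y + D -> 3 P: (1·3) − (1·1 + 2·1) = 3 − 3 = 0
Every reaction leaves W unchanged, so W is conserved and no simulation is needed: W(T) = W(0) = 33.36 + 43.02 + 29.53 + 2·10.52 + 2·6.28 = 139.51

Value at T = 139.51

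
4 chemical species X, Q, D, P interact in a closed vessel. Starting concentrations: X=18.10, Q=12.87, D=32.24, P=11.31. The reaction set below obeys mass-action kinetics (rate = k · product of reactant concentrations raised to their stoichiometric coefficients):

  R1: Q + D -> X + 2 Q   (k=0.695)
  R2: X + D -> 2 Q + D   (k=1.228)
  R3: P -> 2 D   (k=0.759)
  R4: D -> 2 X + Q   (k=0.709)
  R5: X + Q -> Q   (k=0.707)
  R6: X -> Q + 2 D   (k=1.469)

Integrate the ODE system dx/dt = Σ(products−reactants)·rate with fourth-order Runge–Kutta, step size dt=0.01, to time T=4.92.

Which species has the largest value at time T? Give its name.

RK4 with dt=0.01: 492 steps to T=4.92. Trajectory (selected grid times):
t=0.00: X=18.10 Q=12.87 D=32.24 P=11.31
t=0.55: X=0.19 Q=91.43 D=0.19 P=7.45
t=1.09: X=0.12 Q=96.89 D=0.12 P=4.95
t=1.64: X=0.07 Q=100.54 D=0.07 P=3.26
t=2.19: X=0.05 Q=102.94 D=0.05 P=2.15
t=2.73: X=0.03 Q=104.49 D=0.03 P=1.42
t=3.28: X=0.02 Q=105.54 D=0.02 P=0.94
t=3.83: X=0.01 Q=106.23 D=0.01 P=0.62
t=4.37: X=0.01 Q=106.67 D=0.01 P=0.41
t=4.92: X=0.01 Q=106.97 D=0.01 P=0.27
At T=4.92: X=0.01 Q=106.97 D=0.01 P=0.27; the largest is Q.

Dominant species at T: Q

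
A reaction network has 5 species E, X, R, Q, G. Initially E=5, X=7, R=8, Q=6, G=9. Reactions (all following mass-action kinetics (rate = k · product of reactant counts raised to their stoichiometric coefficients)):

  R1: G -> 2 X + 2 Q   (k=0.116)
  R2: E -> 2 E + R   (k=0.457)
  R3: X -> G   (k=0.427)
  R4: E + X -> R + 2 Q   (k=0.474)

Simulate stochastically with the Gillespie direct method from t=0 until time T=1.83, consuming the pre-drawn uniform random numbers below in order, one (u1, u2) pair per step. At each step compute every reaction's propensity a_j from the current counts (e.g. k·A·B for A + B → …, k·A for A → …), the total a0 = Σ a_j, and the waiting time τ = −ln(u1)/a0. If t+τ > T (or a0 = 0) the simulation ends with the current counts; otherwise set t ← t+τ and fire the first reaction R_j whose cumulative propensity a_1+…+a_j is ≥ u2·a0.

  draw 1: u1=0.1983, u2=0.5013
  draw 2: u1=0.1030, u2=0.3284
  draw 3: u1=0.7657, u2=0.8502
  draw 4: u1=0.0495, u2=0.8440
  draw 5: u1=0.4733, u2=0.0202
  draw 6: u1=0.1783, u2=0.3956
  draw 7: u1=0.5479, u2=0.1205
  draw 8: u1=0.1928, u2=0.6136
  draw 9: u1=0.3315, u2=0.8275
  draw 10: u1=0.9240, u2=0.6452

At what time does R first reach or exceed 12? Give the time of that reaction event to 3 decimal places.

t=0.000: E=5 X=7 R=8 Q=6 G=9
Draw 1: a1=1.044, a2=2.285, a3=2.989, a4=16.590, a0=22.908; τ=−ln(0.1983)/22.908=0.071 → t=0.071; u2·a0=0.5013·22.908=11.484; a1+…+a3=6.318 < 11.484 ≤ a1+…+a4=22.908 → R4 fires; E=4 X=6 R=9 Q=8 G=9
Draw 2: a1=1.044, a2=1.828, a3=2.562, a4=11.376, a0=16.810; τ=−ln(0.1030)/16.810=0.135 → t=0.206; u2·a0=0.3284·16.810=5.520; a1+…+a3=5.434 < 5.520 ≤ a1+…+a4=16.810 → R4 fires; E=3 X=5 R=10 Q=10 G=9
Draw 3: a1=1.044, a2=1.371, a3=2.135, a4=7.110, a0=11.660; τ=−ln(0.7657)/11.660=0.023 → t=0.229; u2·a0=0.8502·11.660=9.913; a1+…+a3=4.550 < 9.913 ≤ a1+…+a4=11.660 → R4 fires; E=2 X=4 R=11 Q=12 G=9
Draw 4: a1=1.044, a2=0.914, a3=1.708, a4=3.792, a0=7.458; τ=−ln(0.0495)/7.458=0.403 → t=0.632; u2·a0=0.8440·7.458=6.295; a1+…+a3=3.666 < 6.295 ≤ a1+…+a4=7.458 → R4 fires; E=1 X=3 R=12 Q=14 G=9
Draw 5: a1=1.044, a2=0.457, a3=1.281, a4=1.422, a0=4.204; τ=−ln(0.4733)/4.204=0.178 → t=0.810; u2·a0=0.0202·4.204=0.085 ≤ a1=1.044 → R1 fires; E=1 X=5 R=12 Q=16 G=8
Draw 6: a1=0.928, a2=0.457, a3=2.135, a4=2.370, a0=5.890; τ=−ln(0.1783)/5.890=0.293 → t=1.102; u2·a0=0.3956·5.890=2.330; a1+a2=1.385 < 2.330 ≤ a1+…+a3=3.520 → R3 fires; E=1 X=4 R=12 Q=16 G=9
Draw 7: a1=1.044, a2=0.457, a3=1.708, a4=1.896, a0=5.105; τ=−ln(0.5479)/5.105=0.118 → t=1.220; u2·a0=0.1205·5.105=0.615 ≤ a1=1.044 → R1 fires; E=1 X=6 R=12 Q=18 G=8
Draw 8: a1=0.928, a2=0.457, a3=2.562, a4=2.844, a0=6.791; τ=−ln(0.1928)/6.791=0.242 → t=1.463; u2·a0=0.6136·6.791=4.167; a1+…+a3=3.947 < 4.167 ≤ a1+…+a4=6.791 → R4 fires; E=0 X=5 R=13 Q=20 G=8
Draw 9: a1=0.928, a2=0.000, a3=2.135, a4=0.000, a0=3.063; τ=−ln(0.3315)/3.063=0.360 → t=1.823; u2·a0=0.8275·3.063=2.535; a1+a2=0.928 < 2.535 ≤ a1+…+a3=3.063 → R3 fires; E=0 X=4 R=13 Q=20 G=9
Draw 10: a1=1.044, a2=0.000, a3=1.708, a4=0.000, a0=2.752; τ=−ln(0.9240)/2.752=0.029 → t=1.852 > T=1.83: stop.
R first becomes ≥ 12 when it reaches 12 at the event at t=0.632.

Threshold first reached at t = 0.632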